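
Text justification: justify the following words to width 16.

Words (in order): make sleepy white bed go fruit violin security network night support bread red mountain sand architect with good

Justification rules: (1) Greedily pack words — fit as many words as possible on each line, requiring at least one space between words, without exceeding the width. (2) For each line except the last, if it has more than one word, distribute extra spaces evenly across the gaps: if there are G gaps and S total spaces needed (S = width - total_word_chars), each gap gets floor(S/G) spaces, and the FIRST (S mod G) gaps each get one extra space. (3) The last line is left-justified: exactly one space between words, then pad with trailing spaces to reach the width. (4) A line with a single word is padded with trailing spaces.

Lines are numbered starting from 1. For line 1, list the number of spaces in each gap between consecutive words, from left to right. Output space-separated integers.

Answer: 6

Derivation:
Line 1: ['make', 'sleepy'] (min_width=11, slack=5)
Line 2: ['white', 'bed', 'go'] (min_width=12, slack=4)
Line 3: ['fruit', 'violin'] (min_width=12, slack=4)
Line 4: ['security', 'network'] (min_width=16, slack=0)
Line 5: ['night', 'support'] (min_width=13, slack=3)
Line 6: ['bread', 'red'] (min_width=9, slack=7)
Line 7: ['mountain', 'sand'] (min_width=13, slack=3)
Line 8: ['architect', 'with'] (min_width=14, slack=2)
Line 9: ['good'] (min_width=4, slack=12)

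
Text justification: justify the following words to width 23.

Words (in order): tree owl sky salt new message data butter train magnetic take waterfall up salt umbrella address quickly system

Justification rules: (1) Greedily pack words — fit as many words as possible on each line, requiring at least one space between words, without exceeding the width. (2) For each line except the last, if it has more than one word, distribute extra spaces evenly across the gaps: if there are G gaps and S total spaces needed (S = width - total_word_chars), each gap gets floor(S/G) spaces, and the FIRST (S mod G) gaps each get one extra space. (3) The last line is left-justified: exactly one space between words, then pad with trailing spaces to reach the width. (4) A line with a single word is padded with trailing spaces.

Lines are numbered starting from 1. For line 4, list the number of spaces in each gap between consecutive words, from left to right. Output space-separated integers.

Answer: 4 4

Derivation:
Line 1: ['tree', 'owl', 'sky', 'salt', 'new'] (min_width=21, slack=2)
Line 2: ['message', 'data', 'butter'] (min_width=19, slack=4)
Line 3: ['train', 'magnetic', 'take'] (min_width=19, slack=4)
Line 4: ['waterfall', 'up', 'salt'] (min_width=17, slack=6)
Line 5: ['umbrella', 'address'] (min_width=16, slack=7)
Line 6: ['quickly', 'system'] (min_width=14, slack=9)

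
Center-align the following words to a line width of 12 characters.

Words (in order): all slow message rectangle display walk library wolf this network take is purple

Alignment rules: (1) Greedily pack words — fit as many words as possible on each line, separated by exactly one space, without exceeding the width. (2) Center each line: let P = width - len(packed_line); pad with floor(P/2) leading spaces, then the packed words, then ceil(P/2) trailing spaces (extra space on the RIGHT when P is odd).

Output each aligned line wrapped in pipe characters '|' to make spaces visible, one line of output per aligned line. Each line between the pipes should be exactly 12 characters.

Line 1: ['all', 'slow'] (min_width=8, slack=4)
Line 2: ['message'] (min_width=7, slack=5)
Line 3: ['rectangle'] (min_width=9, slack=3)
Line 4: ['display', 'walk'] (min_width=12, slack=0)
Line 5: ['library', 'wolf'] (min_width=12, slack=0)
Line 6: ['this', 'network'] (min_width=12, slack=0)
Line 7: ['take', 'is'] (min_width=7, slack=5)
Line 8: ['purple'] (min_width=6, slack=6)

Answer: |  all slow  |
|  message   |
| rectangle  |
|display walk|
|library wolf|
|this network|
|  take is   |
|   purple   |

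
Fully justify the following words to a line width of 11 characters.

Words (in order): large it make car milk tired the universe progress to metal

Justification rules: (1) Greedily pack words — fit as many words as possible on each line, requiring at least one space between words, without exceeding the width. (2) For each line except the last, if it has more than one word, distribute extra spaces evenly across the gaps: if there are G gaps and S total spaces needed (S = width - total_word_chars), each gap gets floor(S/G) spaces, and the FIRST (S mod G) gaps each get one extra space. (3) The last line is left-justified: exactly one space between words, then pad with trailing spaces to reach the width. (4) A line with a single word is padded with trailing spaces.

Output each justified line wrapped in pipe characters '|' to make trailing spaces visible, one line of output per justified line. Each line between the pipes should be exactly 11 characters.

Line 1: ['large', 'it'] (min_width=8, slack=3)
Line 2: ['make', 'car'] (min_width=8, slack=3)
Line 3: ['milk', 'tired'] (min_width=10, slack=1)
Line 4: ['the'] (min_width=3, slack=8)
Line 5: ['universe'] (min_width=8, slack=3)
Line 6: ['progress', 'to'] (min_width=11, slack=0)
Line 7: ['metal'] (min_width=5, slack=6)

Answer: |large    it|
|make    car|
|milk  tired|
|the        |
|universe   |
|progress to|
|metal      |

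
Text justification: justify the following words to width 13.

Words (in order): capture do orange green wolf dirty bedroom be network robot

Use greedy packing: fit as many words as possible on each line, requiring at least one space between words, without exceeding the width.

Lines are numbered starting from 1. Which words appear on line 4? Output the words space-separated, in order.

Answer: bedroom be

Derivation:
Line 1: ['capture', 'do'] (min_width=10, slack=3)
Line 2: ['orange', 'green'] (min_width=12, slack=1)
Line 3: ['wolf', 'dirty'] (min_width=10, slack=3)
Line 4: ['bedroom', 'be'] (min_width=10, slack=3)
Line 5: ['network', 'robot'] (min_width=13, slack=0)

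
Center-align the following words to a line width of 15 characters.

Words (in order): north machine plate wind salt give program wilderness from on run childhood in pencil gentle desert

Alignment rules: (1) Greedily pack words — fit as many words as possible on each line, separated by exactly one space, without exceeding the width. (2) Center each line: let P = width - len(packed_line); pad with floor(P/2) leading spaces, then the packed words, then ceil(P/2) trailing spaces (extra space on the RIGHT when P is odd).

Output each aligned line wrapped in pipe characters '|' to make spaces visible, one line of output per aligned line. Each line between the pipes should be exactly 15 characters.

Answer: | north machine |
|plate wind salt|
| give program  |
|wilderness from|
|    on run     |
| childhood in  |
| pencil gentle |
|    desert     |

Derivation:
Line 1: ['north', 'machine'] (min_width=13, slack=2)
Line 2: ['plate', 'wind', 'salt'] (min_width=15, slack=0)
Line 3: ['give', 'program'] (min_width=12, slack=3)
Line 4: ['wilderness', 'from'] (min_width=15, slack=0)
Line 5: ['on', 'run'] (min_width=6, slack=9)
Line 6: ['childhood', 'in'] (min_width=12, slack=3)
Line 7: ['pencil', 'gentle'] (min_width=13, slack=2)
Line 8: ['desert'] (min_width=6, slack=9)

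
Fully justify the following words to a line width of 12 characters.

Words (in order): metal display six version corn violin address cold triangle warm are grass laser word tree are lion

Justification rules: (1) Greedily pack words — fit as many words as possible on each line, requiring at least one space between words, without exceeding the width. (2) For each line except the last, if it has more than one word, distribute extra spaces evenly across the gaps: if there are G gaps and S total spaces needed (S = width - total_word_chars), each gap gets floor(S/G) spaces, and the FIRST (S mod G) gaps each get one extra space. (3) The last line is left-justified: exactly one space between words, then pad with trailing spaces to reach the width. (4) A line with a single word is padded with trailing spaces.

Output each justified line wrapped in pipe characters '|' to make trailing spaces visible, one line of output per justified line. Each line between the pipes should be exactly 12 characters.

Answer: |metal       |
|display  six|
|version corn|
|violin      |
|address cold|
|triangle    |
|warm     are|
|grass  laser|
|word    tree|
|are lion    |

Derivation:
Line 1: ['metal'] (min_width=5, slack=7)
Line 2: ['display', 'six'] (min_width=11, slack=1)
Line 3: ['version', 'corn'] (min_width=12, slack=0)
Line 4: ['violin'] (min_width=6, slack=6)
Line 5: ['address', 'cold'] (min_width=12, slack=0)
Line 6: ['triangle'] (min_width=8, slack=4)
Line 7: ['warm', 'are'] (min_width=8, slack=4)
Line 8: ['grass', 'laser'] (min_width=11, slack=1)
Line 9: ['word', 'tree'] (min_width=9, slack=3)
Line 10: ['are', 'lion'] (min_width=8, slack=4)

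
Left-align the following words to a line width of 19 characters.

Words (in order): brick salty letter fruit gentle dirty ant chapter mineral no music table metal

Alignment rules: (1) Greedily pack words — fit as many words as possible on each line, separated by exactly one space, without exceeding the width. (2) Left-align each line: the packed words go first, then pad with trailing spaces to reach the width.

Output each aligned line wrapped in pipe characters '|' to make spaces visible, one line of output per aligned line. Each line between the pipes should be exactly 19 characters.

Answer: |brick salty letter |
|fruit gentle dirty |
|ant chapter mineral|
|no music table     |
|metal              |

Derivation:
Line 1: ['brick', 'salty', 'letter'] (min_width=18, slack=1)
Line 2: ['fruit', 'gentle', 'dirty'] (min_width=18, slack=1)
Line 3: ['ant', 'chapter', 'mineral'] (min_width=19, slack=0)
Line 4: ['no', 'music', 'table'] (min_width=14, slack=5)
Line 5: ['metal'] (min_width=5, slack=14)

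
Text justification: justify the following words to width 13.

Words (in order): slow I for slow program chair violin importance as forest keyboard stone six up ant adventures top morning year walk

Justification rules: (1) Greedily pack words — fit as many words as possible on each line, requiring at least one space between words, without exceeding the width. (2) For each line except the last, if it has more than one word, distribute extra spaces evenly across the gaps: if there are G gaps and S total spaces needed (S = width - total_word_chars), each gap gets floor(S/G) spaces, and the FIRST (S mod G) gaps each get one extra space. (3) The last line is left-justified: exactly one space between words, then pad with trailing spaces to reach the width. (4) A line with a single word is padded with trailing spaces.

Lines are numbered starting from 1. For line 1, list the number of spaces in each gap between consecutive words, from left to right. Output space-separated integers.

Line 1: ['slow', 'I', 'for'] (min_width=10, slack=3)
Line 2: ['slow', 'program'] (min_width=12, slack=1)
Line 3: ['chair', 'violin'] (min_width=12, slack=1)
Line 4: ['importance', 'as'] (min_width=13, slack=0)
Line 5: ['forest'] (min_width=6, slack=7)
Line 6: ['keyboard'] (min_width=8, slack=5)
Line 7: ['stone', 'six', 'up'] (min_width=12, slack=1)
Line 8: ['ant'] (min_width=3, slack=10)
Line 9: ['adventures'] (min_width=10, slack=3)
Line 10: ['top', 'morning'] (min_width=11, slack=2)
Line 11: ['year', 'walk'] (min_width=9, slack=4)

Answer: 3 2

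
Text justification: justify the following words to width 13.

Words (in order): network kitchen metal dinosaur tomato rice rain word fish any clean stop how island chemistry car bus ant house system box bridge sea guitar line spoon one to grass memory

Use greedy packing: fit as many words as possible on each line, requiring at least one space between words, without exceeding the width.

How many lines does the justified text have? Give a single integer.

Answer: 15

Derivation:
Line 1: ['network'] (min_width=7, slack=6)
Line 2: ['kitchen', 'metal'] (min_width=13, slack=0)
Line 3: ['dinosaur'] (min_width=8, slack=5)
Line 4: ['tomato', 'rice'] (min_width=11, slack=2)
Line 5: ['rain', 'word'] (min_width=9, slack=4)
Line 6: ['fish', 'any'] (min_width=8, slack=5)
Line 7: ['clean', 'stop'] (min_width=10, slack=3)
Line 8: ['how', 'island'] (min_width=10, slack=3)
Line 9: ['chemistry', 'car'] (min_width=13, slack=0)
Line 10: ['bus', 'ant', 'house'] (min_width=13, slack=0)
Line 11: ['system', 'box'] (min_width=10, slack=3)
Line 12: ['bridge', 'sea'] (min_width=10, slack=3)
Line 13: ['guitar', 'line'] (min_width=11, slack=2)
Line 14: ['spoon', 'one', 'to'] (min_width=12, slack=1)
Line 15: ['grass', 'memory'] (min_width=12, slack=1)
Total lines: 15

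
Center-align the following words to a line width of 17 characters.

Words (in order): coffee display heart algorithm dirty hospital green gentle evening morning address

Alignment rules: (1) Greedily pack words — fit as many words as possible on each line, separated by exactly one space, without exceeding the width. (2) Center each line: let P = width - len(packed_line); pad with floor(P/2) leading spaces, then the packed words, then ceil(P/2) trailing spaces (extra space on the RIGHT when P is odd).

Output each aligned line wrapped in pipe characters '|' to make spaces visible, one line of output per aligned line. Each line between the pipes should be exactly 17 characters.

Answer: | coffee display  |
| heart algorithm |
| dirty hospital  |
|  green gentle   |
| evening morning |
|     address     |

Derivation:
Line 1: ['coffee', 'display'] (min_width=14, slack=3)
Line 2: ['heart', 'algorithm'] (min_width=15, slack=2)
Line 3: ['dirty', 'hospital'] (min_width=14, slack=3)
Line 4: ['green', 'gentle'] (min_width=12, slack=5)
Line 5: ['evening', 'morning'] (min_width=15, slack=2)
Line 6: ['address'] (min_width=7, slack=10)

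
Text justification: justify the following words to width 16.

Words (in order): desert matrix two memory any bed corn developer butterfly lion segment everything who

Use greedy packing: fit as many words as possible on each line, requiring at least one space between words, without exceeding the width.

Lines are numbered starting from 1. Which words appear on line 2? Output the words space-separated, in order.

Answer: two memory any

Derivation:
Line 1: ['desert', 'matrix'] (min_width=13, slack=3)
Line 2: ['two', 'memory', 'any'] (min_width=14, slack=2)
Line 3: ['bed', 'corn'] (min_width=8, slack=8)
Line 4: ['developer'] (min_width=9, slack=7)
Line 5: ['butterfly', 'lion'] (min_width=14, slack=2)
Line 6: ['segment'] (min_width=7, slack=9)
Line 7: ['everything', 'who'] (min_width=14, slack=2)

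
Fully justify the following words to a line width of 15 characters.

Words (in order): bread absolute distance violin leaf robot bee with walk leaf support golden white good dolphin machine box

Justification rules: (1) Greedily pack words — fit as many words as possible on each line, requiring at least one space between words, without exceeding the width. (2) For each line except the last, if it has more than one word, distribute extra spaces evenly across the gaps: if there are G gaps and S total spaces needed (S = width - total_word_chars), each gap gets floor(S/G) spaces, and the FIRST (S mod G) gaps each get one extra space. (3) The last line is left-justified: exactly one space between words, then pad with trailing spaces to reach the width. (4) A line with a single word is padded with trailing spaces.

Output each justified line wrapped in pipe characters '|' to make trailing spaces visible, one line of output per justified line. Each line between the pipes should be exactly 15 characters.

Line 1: ['bread', 'absolute'] (min_width=14, slack=1)
Line 2: ['distance', 'violin'] (min_width=15, slack=0)
Line 3: ['leaf', 'robot', 'bee'] (min_width=14, slack=1)
Line 4: ['with', 'walk', 'leaf'] (min_width=14, slack=1)
Line 5: ['support', 'golden'] (min_width=14, slack=1)
Line 6: ['white', 'good'] (min_width=10, slack=5)
Line 7: ['dolphin', 'machine'] (min_width=15, slack=0)
Line 8: ['box'] (min_width=3, slack=12)

Answer: |bread  absolute|
|distance violin|
|leaf  robot bee|
|with  walk leaf|
|support  golden|
|white      good|
|dolphin machine|
|box            |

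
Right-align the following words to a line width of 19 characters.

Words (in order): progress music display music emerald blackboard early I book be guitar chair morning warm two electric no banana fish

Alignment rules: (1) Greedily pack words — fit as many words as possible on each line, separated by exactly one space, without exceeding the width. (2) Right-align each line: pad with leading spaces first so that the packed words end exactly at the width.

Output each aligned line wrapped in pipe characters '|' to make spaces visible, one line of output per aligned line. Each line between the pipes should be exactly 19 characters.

Answer: |     progress music|
|      display music|
| emerald blackboard|
|    early I book be|
|       guitar chair|
|   morning warm two|
| electric no banana|
|               fish|

Derivation:
Line 1: ['progress', 'music'] (min_width=14, slack=5)
Line 2: ['display', 'music'] (min_width=13, slack=6)
Line 3: ['emerald', 'blackboard'] (min_width=18, slack=1)
Line 4: ['early', 'I', 'book', 'be'] (min_width=15, slack=4)
Line 5: ['guitar', 'chair'] (min_width=12, slack=7)
Line 6: ['morning', 'warm', 'two'] (min_width=16, slack=3)
Line 7: ['electric', 'no', 'banana'] (min_width=18, slack=1)
Line 8: ['fish'] (min_width=4, slack=15)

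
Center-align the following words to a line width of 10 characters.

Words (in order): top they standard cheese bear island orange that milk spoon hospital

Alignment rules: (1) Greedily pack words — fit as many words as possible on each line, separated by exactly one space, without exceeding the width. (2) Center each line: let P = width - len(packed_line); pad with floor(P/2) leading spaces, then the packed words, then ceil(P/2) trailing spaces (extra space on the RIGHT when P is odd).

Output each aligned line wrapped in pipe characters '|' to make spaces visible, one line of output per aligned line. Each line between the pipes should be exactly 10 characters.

Line 1: ['top', 'they'] (min_width=8, slack=2)
Line 2: ['standard'] (min_width=8, slack=2)
Line 3: ['cheese'] (min_width=6, slack=4)
Line 4: ['bear'] (min_width=4, slack=6)
Line 5: ['island'] (min_width=6, slack=4)
Line 6: ['orange'] (min_width=6, slack=4)
Line 7: ['that', 'milk'] (min_width=9, slack=1)
Line 8: ['spoon'] (min_width=5, slack=5)
Line 9: ['hospital'] (min_width=8, slack=2)

Answer: | top they |
| standard |
|  cheese  |
|   bear   |
|  island  |
|  orange  |
|that milk |
|  spoon   |
| hospital |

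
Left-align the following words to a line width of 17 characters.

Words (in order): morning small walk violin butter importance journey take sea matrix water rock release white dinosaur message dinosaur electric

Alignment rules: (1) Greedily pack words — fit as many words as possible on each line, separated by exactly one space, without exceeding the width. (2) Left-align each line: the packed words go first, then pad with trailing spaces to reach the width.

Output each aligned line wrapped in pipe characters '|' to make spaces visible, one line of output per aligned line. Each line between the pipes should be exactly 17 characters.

Answer: |morning small    |
|walk violin      |
|butter importance|
|journey take sea |
|matrix water rock|
|release white    |
|dinosaur message |
|dinosaur electric|

Derivation:
Line 1: ['morning', 'small'] (min_width=13, slack=4)
Line 2: ['walk', 'violin'] (min_width=11, slack=6)
Line 3: ['butter', 'importance'] (min_width=17, slack=0)
Line 4: ['journey', 'take', 'sea'] (min_width=16, slack=1)
Line 5: ['matrix', 'water', 'rock'] (min_width=17, slack=0)
Line 6: ['release', 'white'] (min_width=13, slack=4)
Line 7: ['dinosaur', 'message'] (min_width=16, slack=1)
Line 8: ['dinosaur', 'electric'] (min_width=17, slack=0)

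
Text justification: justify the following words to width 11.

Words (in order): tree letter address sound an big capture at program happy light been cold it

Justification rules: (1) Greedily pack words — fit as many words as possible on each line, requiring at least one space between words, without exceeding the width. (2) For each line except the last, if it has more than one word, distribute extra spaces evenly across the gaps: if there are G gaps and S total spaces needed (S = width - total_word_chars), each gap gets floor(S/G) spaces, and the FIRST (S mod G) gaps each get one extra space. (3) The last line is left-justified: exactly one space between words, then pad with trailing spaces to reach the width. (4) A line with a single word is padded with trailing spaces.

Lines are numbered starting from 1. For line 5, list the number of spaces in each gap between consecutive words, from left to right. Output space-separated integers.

Answer: 2

Derivation:
Line 1: ['tree', 'letter'] (min_width=11, slack=0)
Line 2: ['address'] (min_width=7, slack=4)
Line 3: ['sound', 'an'] (min_width=8, slack=3)
Line 4: ['big', 'capture'] (min_width=11, slack=0)
Line 5: ['at', 'program'] (min_width=10, slack=1)
Line 6: ['happy', 'light'] (min_width=11, slack=0)
Line 7: ['been', 'cold'] (min_width=9, slack=2)
Line 8: ['it'] (min_width=2, slack=9)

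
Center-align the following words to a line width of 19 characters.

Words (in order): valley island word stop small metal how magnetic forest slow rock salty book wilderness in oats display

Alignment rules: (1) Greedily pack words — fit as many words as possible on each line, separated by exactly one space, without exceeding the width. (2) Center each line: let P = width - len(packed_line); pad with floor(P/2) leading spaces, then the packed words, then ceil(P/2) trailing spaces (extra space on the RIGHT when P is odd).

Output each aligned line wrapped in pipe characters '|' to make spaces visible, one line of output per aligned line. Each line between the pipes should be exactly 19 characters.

Answer: |valley island word |
| stop small metal  |
|how magnetic forest|
|  slow rock salty  |
|book wilderness in |
|   oats display    |

Derivation:
Line 1: ['valley', 'island', 'word'] (min_width=18, slack=1)
Line 2: ['stop', 'small', 'metal'] (min_width=16, slack=3)
Line 3: ['how', 'magnetic', 'forest'] (min_width=19, slack=0)
Line 4: ['slow', 'rock', 'salty'] (min_width=15, slack=4)
Line 5: ['book', 'wilderness', 'in'] (min_width=18, slack=1)
Line 6: ['oats', 'display'] (min_width=12, slack=7)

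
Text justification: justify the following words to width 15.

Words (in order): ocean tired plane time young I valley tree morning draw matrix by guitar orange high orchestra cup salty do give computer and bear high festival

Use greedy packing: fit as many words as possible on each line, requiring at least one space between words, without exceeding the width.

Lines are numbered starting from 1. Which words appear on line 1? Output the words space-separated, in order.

Line 1: ['ocean', 'tired'] (min_width=11, slack=4)
Line 2: ['plane', 'time'] (min_width=10, slack=5)
Line 3: ['young', 'I', 'valley'] (min_width=14, slack=1)
Line 4: ['tree', 'morning'] (min_width=12, slack=3)
Line 5: ['draw', 'matrix', 'by'] (min_width=14, slack=1)
Line 6: ['guitar', 'orange'] (min_width=13, slack=2)
Line 7: ['high', 'orchestra'] (min_width=14, slack=1)
Line 8: ['cup', 'salty', 'do'] (min_width=12, slack=3)
Line 9: ['give', 'computer'] (min_width=13, slack=2)
Line 10: ['and', 'bear', 'high'] (min_width=13, slack=2)
Line 11: ['festival'] (min_width=8, slack=7)

Answer: ocean tired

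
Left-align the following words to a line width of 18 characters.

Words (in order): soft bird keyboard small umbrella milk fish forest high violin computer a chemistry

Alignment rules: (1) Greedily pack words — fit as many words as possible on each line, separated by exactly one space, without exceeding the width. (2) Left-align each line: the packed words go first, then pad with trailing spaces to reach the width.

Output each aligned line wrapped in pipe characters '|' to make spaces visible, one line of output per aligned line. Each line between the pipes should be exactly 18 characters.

Answer: |soft bird keyboard|
|small umbrella    |
|milk fish forest  |
|high violin       |
|computer a        |
|chemistry         |

Derivation:
Line 1: ['soft', 'bird', 'keyboard'] (min_width=18, slack=0)
Line 2: ['small', 'umbrella'] (min_width=14, slack=4)
Line 3: ['milk', 'fish', 'forest'] (min_width=16, slack=2)
Line 4: ['high', 'violin'] (min_width=11, slack=7)
Line 5: ['computer', 'a'] (min_width=10, slack=8)
Line 6: ['chemistry'] (min_width=9, slack=9)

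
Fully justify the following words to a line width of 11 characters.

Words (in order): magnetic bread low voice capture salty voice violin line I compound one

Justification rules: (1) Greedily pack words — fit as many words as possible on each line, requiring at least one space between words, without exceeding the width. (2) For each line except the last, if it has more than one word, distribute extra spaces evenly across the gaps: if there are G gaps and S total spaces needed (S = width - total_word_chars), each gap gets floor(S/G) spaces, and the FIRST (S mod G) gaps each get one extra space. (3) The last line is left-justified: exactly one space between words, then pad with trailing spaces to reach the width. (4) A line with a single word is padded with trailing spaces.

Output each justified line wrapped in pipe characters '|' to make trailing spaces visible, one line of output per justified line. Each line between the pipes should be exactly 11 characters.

Line 1: ['magnetic'] (min_width=8, slack=3)
Line 2: ['bread', 'low'] (min_width=9, slack=2)
Line 3: ['voice'] (min_width=5, slack=6)
Line 4: ['capture'] (min_width=7, slack=4)
Line 5: ['salty', 'voice'] (min_width=11, slack=0)
Line 6: ['violin', 'line'] (min_width=11, slack=0)
Line 7: ['I', 'compound'] (min_width=10, slack=1)
Line 8: ['one'] (min_width=3, slack=8)

Answer: |magnetic   |
|bread   low|
|voice      |
|capture    |
|salty voice|
|violin line|
|I  compound|
|one        |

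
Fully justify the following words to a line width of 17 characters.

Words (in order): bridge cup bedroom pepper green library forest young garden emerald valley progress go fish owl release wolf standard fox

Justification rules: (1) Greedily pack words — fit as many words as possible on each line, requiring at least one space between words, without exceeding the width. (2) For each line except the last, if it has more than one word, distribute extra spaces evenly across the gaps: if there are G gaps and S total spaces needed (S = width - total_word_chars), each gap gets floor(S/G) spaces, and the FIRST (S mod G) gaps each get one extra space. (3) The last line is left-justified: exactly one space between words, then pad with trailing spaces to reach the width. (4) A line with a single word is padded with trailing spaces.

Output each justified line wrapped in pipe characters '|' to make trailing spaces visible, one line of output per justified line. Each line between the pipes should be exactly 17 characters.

Line 1: ['bridge', 'cup'] (min_width=10, slack=7)
Line 2: ['bedroom', 'pepper'] (min_width=14, slack=3)
Line 3: ['green', 'library'] (min_width=13, slack=4)
Line 4: ['forest', 'young'] (min_width=12, slack=5)
Line 5: ['garden', 'emerald'] (min_width=14, slack=3)
Line 6: ['valley', 'progress'] (min_width=15, slack=2)
Line 7: ['go', 'fish', 'owl'] (min_width=11, slack=6)
Line 8: ['release', 'wolf'] (min_width=12, slack=5)
Line 9: ['standard', 'fox'] (min_width=12, slack=5)

Answer: |bridge        cup|
|bedroom    pepper|
|green     library|
|forest      young|
|garden    emerald|
|valley   progress|
|go    fish    owl|
|release      wolf|
|standard fox     |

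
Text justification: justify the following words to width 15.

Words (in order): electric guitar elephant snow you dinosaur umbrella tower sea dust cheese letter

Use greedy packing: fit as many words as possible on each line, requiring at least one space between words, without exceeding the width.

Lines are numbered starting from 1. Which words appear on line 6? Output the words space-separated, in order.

Answer: letter

Derivation:
Line 1: ['electric', 'guitar'] (min_width=15, slack=0)
Line 2: ['elephant', 'snow'] (min_width=13, slack=2)
Line 3: ['you', 'dinosaur'] (min_width=12, slack=3)
Line 4: ['umbrella', 'tower'] (min_width=14, slack=1)
Line 5: ['sea', 'dust', 'cheese'] (min_width=15, slack=0)
Line 6: ['letter'] (min_width=6, slack=9)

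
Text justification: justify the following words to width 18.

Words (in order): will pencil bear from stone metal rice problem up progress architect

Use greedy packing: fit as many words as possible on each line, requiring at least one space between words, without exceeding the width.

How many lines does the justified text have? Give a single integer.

Answer: 4

Derivation:
Line 1: ['will', 'pencil', 'bear'] (min_width=16, slack=2)
Line 2: ['from', 'stone', 'metal'] (min_width=16, slack=2)
Line 3: ['rice', 'problem', 'up'] (min_width=15, slack=3)
Line 4: ['progress', 'architect'] (min_width=18, slack=0)
Total lines: 4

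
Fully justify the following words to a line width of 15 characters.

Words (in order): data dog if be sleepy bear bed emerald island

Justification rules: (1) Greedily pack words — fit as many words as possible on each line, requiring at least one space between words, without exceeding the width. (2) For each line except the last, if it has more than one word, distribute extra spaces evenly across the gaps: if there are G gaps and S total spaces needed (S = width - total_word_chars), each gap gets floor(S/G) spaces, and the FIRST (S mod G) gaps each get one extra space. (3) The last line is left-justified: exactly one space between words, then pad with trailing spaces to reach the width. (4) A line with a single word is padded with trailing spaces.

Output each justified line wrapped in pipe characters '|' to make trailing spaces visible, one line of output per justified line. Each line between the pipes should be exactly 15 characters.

Line 1: ['data', 'dog', 'if', 'be'] (min_width=14, slack=1)
Line 2: ['sleepy', 'bear', 'bed'] (min_width=15, slack=0)
Line 3: ['emerald', 'island'] (min_width=14, slack=1)

Answer: |data  dog if be|
|sleepy bear bed|
|emerald island |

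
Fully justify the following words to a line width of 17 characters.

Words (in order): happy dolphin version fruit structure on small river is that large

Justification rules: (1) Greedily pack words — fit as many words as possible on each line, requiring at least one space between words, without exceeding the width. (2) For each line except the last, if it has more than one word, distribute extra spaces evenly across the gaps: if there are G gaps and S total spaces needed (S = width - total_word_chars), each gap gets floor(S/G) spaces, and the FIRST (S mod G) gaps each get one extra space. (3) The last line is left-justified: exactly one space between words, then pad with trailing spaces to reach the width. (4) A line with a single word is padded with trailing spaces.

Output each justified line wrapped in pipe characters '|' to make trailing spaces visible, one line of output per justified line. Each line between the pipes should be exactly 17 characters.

Answer: |happy     dolphin|
|version     fruit|
|structure      on|
|small   river  is|
|that large       |

Derivation:
Line 1: ['happy', 'dolphin'] (min_width=13, slack=4)
Line 2: ['version', 'fruit'] (min_width=13, slack=4)
Line 3: ['structure', 'on'] (min_width=12, slack=5)
Line 4: ['small', 'river', 'is'] (min_width=14, slack=3)
Line 5: ['that', 'large'] (min_width=10, slack=7)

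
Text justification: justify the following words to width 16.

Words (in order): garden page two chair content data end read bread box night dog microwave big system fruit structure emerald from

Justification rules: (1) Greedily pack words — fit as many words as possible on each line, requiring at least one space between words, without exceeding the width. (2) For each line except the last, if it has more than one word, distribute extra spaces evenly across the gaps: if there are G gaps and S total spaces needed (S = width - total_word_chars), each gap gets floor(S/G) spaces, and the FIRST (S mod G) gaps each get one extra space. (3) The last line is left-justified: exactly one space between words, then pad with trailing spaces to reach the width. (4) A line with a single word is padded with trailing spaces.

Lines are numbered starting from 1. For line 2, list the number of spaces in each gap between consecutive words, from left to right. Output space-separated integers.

Answer: 4

Derivation:
Line 1: ['garden', 'page', 'two'] (min_width=15, slack=1)
Line 2: ['chair', 'content'] (min_width=13, slack=3)
Line 3: ['data', 'end', 'read'] (min_width=13, slack=3)
Line 4: ['bread', 'box', 'night'] (min_width=15, slack=1)
Line 5: ['dog', 'microwave'] (min_width=13, slack=3)
Line 6: ['big', 'system', 'fruit'] (min_width=16, slack=0)
Line 7: ['structure'] (min_width=9, slack=7)
Line 8: ['emerald', 'from'] (min_width=12, slack=4)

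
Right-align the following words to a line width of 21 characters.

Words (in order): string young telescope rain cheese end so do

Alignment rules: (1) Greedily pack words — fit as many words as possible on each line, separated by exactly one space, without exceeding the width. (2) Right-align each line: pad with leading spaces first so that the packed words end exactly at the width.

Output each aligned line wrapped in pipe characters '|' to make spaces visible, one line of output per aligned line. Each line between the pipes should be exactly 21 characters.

Line 1: ['string', 'young'] (min_width=12, slack=9)
Line 2: ['telescope', 'rain', 'cheese'] (min_width=21, slack=0)
Line 3: ['end', 'so', 'do'] (min_width=9, slack=12)

Answer: |         string young|
|telescope rain cheese|
|            end so do|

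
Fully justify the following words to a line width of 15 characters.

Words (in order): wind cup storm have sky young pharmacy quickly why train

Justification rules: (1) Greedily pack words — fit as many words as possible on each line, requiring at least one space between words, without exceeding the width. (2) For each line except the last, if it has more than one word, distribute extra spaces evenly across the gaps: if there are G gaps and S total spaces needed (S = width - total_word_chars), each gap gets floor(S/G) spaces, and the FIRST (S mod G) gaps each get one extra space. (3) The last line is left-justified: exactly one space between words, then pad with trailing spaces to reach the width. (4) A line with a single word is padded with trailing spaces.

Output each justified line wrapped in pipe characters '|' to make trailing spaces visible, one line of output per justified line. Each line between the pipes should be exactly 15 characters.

Answer: |wind  cup storm|
|have  sky young|
|pharmacy       |
|quickly     why|
|train          |

Derivation:
Line 1: ['wind', 'cup', 'storm'] (min_width=14, slack=1)
Line 2: ['have', 'sky', 'young'] (min_width=14, slack=1)
Line 3: ['pharmacy'] (min_width=8, slack=7)
Line 4: ['quickly', 'why'] (min_width=11, slack=4)
Line 5: ['train'] (min_width=5, slack=10)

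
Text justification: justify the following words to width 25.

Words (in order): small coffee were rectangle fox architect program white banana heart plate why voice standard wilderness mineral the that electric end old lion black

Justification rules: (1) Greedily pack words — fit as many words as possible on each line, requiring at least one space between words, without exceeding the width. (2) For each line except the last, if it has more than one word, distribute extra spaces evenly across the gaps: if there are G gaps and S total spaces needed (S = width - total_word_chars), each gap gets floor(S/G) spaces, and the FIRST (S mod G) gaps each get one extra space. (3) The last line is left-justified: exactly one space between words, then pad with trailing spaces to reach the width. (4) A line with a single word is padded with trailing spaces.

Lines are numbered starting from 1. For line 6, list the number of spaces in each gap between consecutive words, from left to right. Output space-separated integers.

Line 1: ['small', 'coffee', 'were'] (min_width=17, slack=8)
Line 2: ['rectangle', 'fox', 'architect'] (min_width=23, slack=2)
Line 3: ['program', 'white', 'banana'] (min_width=20, slack=5)
Line 4: ['heart', 'plate', 'why', 'voice'] (min_width=21, slack=4)
Line 5: ['standard', 'wilderness'] (min_width=19, slack=6)
Line 6: ['mineral', 'the', 'that', 'electric'] (min_width=25, slack=0)
Line 7: ['end', 'old', 'lion', 'black'] (min_width=18, slack=7)

Answer: 1 1 1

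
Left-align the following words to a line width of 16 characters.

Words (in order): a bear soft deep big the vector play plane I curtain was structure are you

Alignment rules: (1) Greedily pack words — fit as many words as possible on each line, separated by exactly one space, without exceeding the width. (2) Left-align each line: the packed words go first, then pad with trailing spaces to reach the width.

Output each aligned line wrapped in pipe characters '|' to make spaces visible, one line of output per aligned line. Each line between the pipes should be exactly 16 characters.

Answer: |a bear soft deep|
|big the vector  |
|play plane I    |
|curtain was     |
|structure are   |
|you             |

Derivation:
Line 1: ['a', 'bear', 'soft', 'deep'] (min_width=16, slack=0)
Line 2: ['big', 'the', 'vector'] (min_width=14, slack=2)
Line 3: ['play', 'plane', 'I'] (min_width=12, slack=4)
Line 4: ['curtain', 'was'] (min_width=11, slack=5)
Line 5: ['structure', 'are'] (min_width=13, slack=3)
Line 6: ['you'] (min_width=3, slack=13)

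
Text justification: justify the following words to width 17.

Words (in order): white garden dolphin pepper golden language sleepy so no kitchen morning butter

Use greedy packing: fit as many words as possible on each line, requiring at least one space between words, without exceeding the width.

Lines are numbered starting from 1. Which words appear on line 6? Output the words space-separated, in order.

Line 1: ['white', 'garden'] (min_width=12, slack=5)
Line 2: ['dolphin', 'pepper'] (min_width=14, slack=3)
Line 3: ['golden', 'language'] (min_width=15, slack=2)
Line 4: ['sleepy', 'so', 'no'] (min_width=12, slack=5)
Line 5: ['kitchen', 'morning'] (min_width=15, slack=2)
Line 6: ['butter'] (min_width=6, slack=11)

Answer: butter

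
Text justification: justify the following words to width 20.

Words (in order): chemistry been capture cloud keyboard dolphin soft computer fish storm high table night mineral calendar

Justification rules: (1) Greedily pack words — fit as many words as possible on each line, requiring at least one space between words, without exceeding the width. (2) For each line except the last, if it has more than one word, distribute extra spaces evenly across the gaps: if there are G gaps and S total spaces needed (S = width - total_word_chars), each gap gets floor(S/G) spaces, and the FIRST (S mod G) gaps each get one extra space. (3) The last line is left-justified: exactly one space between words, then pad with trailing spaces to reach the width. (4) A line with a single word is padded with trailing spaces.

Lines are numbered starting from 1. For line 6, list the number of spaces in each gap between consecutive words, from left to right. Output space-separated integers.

Answer: 8

Derivation:
Line 1: ['chemistry', 'been'] (min_width=14, slack=6)
Line 2: ['capture', 'cloud'] (min_width=13, slack=7)
Line 3: ['keyboard', 'dolphin'] (min_width=16, slack=4)
Line 4: ['soft', 'computer', 'fish'] (min_width=18, slack=2)
Line 5: ['storm', 'high', 'table'] (min_width=16, slack=4)
Line 6: ['night', 'mineral'] (min_width=13, slack=7)
Line 7: ['calendar'] (min_width=8, slack=12)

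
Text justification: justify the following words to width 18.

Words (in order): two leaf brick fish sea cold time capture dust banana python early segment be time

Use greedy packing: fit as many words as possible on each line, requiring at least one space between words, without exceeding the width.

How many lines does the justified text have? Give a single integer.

Answer: 6

Derivation:
Line 1: ['two', 'leaf', 'brick'] (min_width=14, slack=4)
Line 2: ['fish', 'sea', 'cold', 'time'] (min_width=18, slack=0)
Line 3: ['capture', 'dust'] (min_width=12, slack=6)
Line 4: ['banana', 'python'] (min_width=13, slack=5)
Line 5: ['early', 'segment', 'be'] (min_width=16, slack=2)
Line 6: ['time'] (min_width=4, slack=14)
Total lines: 6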